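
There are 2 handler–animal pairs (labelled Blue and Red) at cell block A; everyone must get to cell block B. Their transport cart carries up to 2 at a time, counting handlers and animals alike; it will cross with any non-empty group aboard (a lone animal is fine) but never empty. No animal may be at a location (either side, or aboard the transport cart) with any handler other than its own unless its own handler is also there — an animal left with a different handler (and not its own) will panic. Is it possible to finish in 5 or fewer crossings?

Yes — this plan uses 5 crossings (≤ 5):
1. animal Blue and handler Blue cross → cell block B.
2. handler Blue crosses ← cell block A.
3. handler Blue and handler Red cross → cell block B.
4. handler Red crosses ← cell block A.
5. animal Red and handler Red cross → cell block B.

Yes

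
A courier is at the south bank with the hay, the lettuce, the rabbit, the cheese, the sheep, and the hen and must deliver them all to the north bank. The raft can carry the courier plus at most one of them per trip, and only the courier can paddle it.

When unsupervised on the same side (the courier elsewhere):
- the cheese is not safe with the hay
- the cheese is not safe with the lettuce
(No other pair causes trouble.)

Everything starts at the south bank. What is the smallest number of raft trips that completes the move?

Counting alone: the courier can take at most 1 across per trip to the north bank, so moving all 6 needs at least 6 loaded trips out, with a return between consecutive ones — at least 11 crossings.
The safety rule pushes this higher. Following every safe sequence of crossings, the most of the 6 that can be at the north bank as the raft arrives there on crossing 11 is 5 — never all 6.
So no plan with fewer than 13 crossings exists, and this one achieves 13:
1. Courier goes to the north bank with the cheese.  [the south bank: the hay, the hen, the lettuce, the rabbit, the sheep | the north bank: the cheese]
2. Courier goes back to the south bank alone.  [the south bank: the hay, the hen, the lettuce, the rabbit, the sheep | the north bank: the cheese]
3. Courier goes to the north bank with the hay.  [the south bank: the hen, the lettuce, the rabbit, the sheep | the north bank: the cheese, the hay]
4. Courier goes back to the south bank with the cheese.  [the south bank: the cheese, the hen, the lettuce, the rabbit, the sheep | the north bank: the hay]
5. Courier goes to the north bank with the lettuce.  [the south bank: the cheese, the hen, the rabbit, the sheep | the north bank: the hay, the lettuce]
6. Courier goes back to the south bank alone.  [the south bank: the cheese, the hen, the rabbit, the sheep | the north bank: the hay, the lettuce]
7. Courier goes to the north bank with the rabbit.  [the south bank: the cheese, the hen, the sheep | the north bank: the hay, the lettuce, the rabbit]
8. Courier goes back to the south bank alone.  [the south bank: the cheese, the hen, the sheep | the north bank: the hay, the lettuce, the rabbit]
9. Courier goes to the north bank with the sheep.  [the south bank: the cheese, the hen | the north bank: the hay, the lettuce, the rabbit, the sheep]
10. Courier goes back to the south bank alone.  [the south bank: the cheese, the hen | the north bank: the hay, the lettuce, the rabbit, the sheep]
11. Courier goes to the north bank with the hen.  [the south bank: the cheese | the north bank: the hay, the hen, the lettuce, the rabbit, the sheep]
12. Courier goes back to the south bank alone.  [the south bank: the cheese | the north bank: the hay, the hen, the lettuce, the rabbit, the sheep]
13. Courier goes to the north bank with the cheese.  [the south bank: — | the north bank: the cheese, the hay, the hen, the lettuce, the rabbit, the sheep]

13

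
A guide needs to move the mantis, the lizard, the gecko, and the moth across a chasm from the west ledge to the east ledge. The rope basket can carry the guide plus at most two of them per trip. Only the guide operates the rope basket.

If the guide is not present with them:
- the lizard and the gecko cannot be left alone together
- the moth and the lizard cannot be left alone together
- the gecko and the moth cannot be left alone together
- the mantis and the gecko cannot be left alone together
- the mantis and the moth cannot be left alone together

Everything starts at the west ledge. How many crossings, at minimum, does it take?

5

Counting alone: the guide can take at most 2 across per trip to the east ledge, so moving all 4 needs at least 2 loaded trips out, with a return between consecutive ones — at least 3 crossings.
The safety rule pushes this higher. Following every safe sequence of crossings, the most of the 4 that can be at the east ledge as the rope basket arrives there on crossing 3 is 3 — never all 4.
So no plan with fewer than 5 crossings exists, and this one achieves 5:
1. Guide goes to the east ledge with the gecko and the moth.  [the west ledge: the lizard, the mantis | the east ledge: the gecko, the moth]
2. Guide goes back to the west ledge with the gecko.  [the west ledge: the gecko, the lizard, the mantis | the east ledge: the moth]
3. Guide goes to the east ledge with the lizard and the mantis.  [the west ledge: the gecko | the east ledge: the lizard, the mantis, the moth]
4. Guide goes back to the west ledge with the moth.  [the west ledge: the gecko, the moth | the east ledge: the lizard, the mantis]
5. Guide goes to the east ledge with the gecko and the moth.  [the west ledge: — | the east ledge: the gecko, the lizard, the mantis, the moth]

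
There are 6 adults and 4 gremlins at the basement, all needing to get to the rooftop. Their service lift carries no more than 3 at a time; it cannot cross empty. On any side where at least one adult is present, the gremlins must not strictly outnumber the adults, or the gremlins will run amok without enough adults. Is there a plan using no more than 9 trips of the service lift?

Yes

Yes — this plan uses 9 crossings (≤ 9):
1. 2 gremlins → the rooftop.  (the basement: 6A 2G; the rooftop: 0A 2G)
2. 1 gremlin ← the basement.  (the basement: 6A 3G; the rooftop: 0A 1G)
3. 3 gremlins → the rooftop.  (the basement: 6A 0G; the rooftop: 0A 4G)
4. 1 gremlin ← the basement.  (the basement: 6A 1G; the rooftop: 0A 3G)
5. 3 adults → the rooftop.  (the basement: 3A 1G; the rooftop: 3A 3G)
6. 1 gremlin ← the basement.  (the basement: 3A 2G; the rooftop: 3A 2G)
7. 1 adult and 2 gremlins → the rooftop.  (the basement: 2A 0G; the rooftop: 4A 4G)
8. 1 gremlin ← the basement.  (the basement: 2A 1G; the rooftop: 4A 3G)
9. 2 adults and 1 gremlin → the rooftop.  (the basement: 0A 0G; the rooftop: 6A 4G)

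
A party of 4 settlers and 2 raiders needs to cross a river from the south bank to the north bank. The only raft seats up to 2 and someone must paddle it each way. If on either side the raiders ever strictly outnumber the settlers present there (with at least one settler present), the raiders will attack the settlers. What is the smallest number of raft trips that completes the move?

Counting alone: each trip to the north bank takes at most 2 across and each return brings at least 1 back, so after t trips out (and t−1 returns) at most 2t − (t−1) of the 6 are across; that first reaches 6 at t = 5, so at least 9 crossings are needed.
The plan below uses exactly 9 crossings, so it is optimal:
1. 2 raiders → the north bank.  (the south bank: 4S 0R; the north bank: 0S 2R)
2. 1 raider ← the south bank.  (the south bank: 4S 1R; the north bank: 0S 1R)
3. 2 settlers → the north bank.  (the south bank: 2S 1R; the north bank: 2S 1R)
4. 1 raider ← the south bank.  (the south bank: 2S 2R; the north bank: 2S 0R)
5. 2 raiders → the north bank.  (the south bank: 2S 0R; the north bank: 2S 2R)
6. 1 raider ← the south bank.  (the south bank: 2S 1R; the north bank: 2S 1R)
7. 1 settler and 1 raider → the north bank.  (the south bank: 1S 0R; the north bank: 3S 2R)
8. 1 raider ← the south bank.  (the south bank: 1S 1R; the north bank: 3S 1R)
9. 1 settler and 1 raider → the north bank.  (the south bank: 0S 0R; the north bank: 4S 2R)

9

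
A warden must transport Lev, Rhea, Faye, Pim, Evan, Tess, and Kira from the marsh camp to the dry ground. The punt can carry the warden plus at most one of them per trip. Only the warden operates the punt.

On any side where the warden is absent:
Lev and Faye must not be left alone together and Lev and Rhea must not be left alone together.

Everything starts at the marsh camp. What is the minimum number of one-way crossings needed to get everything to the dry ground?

15

Counting alone: the warden can take at most 1 across per trip to the dry ground, so moving all 7 needs at least 7 loaded trips out, with a return between consecutive ones — at least 13 crossings.
The safety rule pushes this higher. Following every safe sequence of crossings, the most of the 7 that can be at the dry ground as the punt arrives there on crossing 13 is 6 — never all 7.
So no plan with fewer than 15 crossings exists, and this one achieves 15:
1. Warden goes to the dry ground with Lev.  [the marsh camp: Evan, Faye, Kira, Pim, Rhea, Tess | the dry ground: Lev]
2. Warden goes back to the marsh camp alone.  [the marsh camp: Evan, Faye, Kira, Pim, Rhea, Tess | the dry ground: Lev]
3. Warden goes to the dry ground with Rhea.  [the marsh camp: Evan, Faye, Kira, Pim, Tess | the dry ground: Lev, Rhea]
4. Warden goes back to the marsh camp with Lev.  [the marsh camp: Evan, Faye, Kira, Lev, Pim, Tess | the dry ground: Rhea]
5. Warden goes to the dry ground with Faye.  [the marsh camp: Evan, Kira, Lev, Pim, Tess | the dry ground: Faye, Rhea]
6. Warden goes back to the marsh camp alone.  [the marsh camp: Evan, Kira, Lev, Pim, Tess | the dry ground: Faye, Rhea]
7. Warden goes to the dry ground with Pim.  [the marsh camp: Evan, Kira, Lev, Tess | the dry ground: Faye, Pim, Rhea]
8. Warden goes back to the marsh camp alone.  [the marsh camp: Evan, Kira, Lev, Tess | the dry ground: Faye, Pim, Rhea]
9. Warden goes to the dry ground with Evan.  [the marsh camp: Kira, Lev, Tess | the dry ground: Evan, Faye, Pim, Rhea]
10. Warden goes back to the marsh camp alone.  [the marsh camp: Kira, Lev, Tess | the dry ground: Evan, Faye, Pim, Rhea]
11. Warden goes to the dry ground with Tess.  [the marsh camp: Kira, Lev | the dry ground: Evan, Faye, Pim, Rhea, Tess]
12. Warden goes back to the marsh camp alone.  [the marsh camp: Kira, Lev | the dry ground: Evan, Faye, Pim, Rhea, Tess]
13. Warden goes to the dry ground with Kira.  [the marsh camp: Lev | the dry ground: Evan, Faye, Kira, Pim, Rhea, Tess]
14. Warden goes back to the marsh camp alone.  [the marsh camp: Lev | the dry ground: Evan, Faye, Kira, Pim, Rhea, Tess]
15. Warden goes to the dry ground with Lev.  [the marsh camp: — | the dry ground: Evan, Faye, Kira, Lev, Pim, Rhea, Tess]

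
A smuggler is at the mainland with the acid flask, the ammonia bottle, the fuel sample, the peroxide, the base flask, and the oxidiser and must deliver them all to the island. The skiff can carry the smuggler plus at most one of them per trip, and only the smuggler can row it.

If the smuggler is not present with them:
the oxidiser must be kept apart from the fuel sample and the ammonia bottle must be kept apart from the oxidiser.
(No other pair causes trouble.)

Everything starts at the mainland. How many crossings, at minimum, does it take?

Counting alone: the smuggler can take at most 1 across per trip to the island, so moving all 6 needs at least 6 loaded trips out, with a return between consecutive ones — at least 11 crossings.
The safety rule pushes this higher. Following every safe sequence of crossings, the most of the 6 that can be at the island as the skiff arrives there on crossing 11 is 5 — never all 6.
So no plan with fewer than 13 crossings exists, and this one achieves 13:
1. Smuggler goes to the island with the oxidiser.
2. Smuggler goes back to the mainland alone.
3. Smuggler goes to the island with the acid flask.
4. Smuggler goes back to the mainland alone.
5. Smuggler goes to the island with the ammonia bottle.
6. Smuggler goes back to the mainland with the oxidiser.
7. Smuggler goes to the island with the fuel sample.
8. Smuggler goes back to the mainland alone.
9. Smuggler goes to the island with the peroxide.
10. Smuggler goes back to the mainland alone.
11. Smuggler goes to the island with the base flask.
12. Smuggler goes back to the mainland alone.
13. Smuggler goes to the island with the oxidiser.

13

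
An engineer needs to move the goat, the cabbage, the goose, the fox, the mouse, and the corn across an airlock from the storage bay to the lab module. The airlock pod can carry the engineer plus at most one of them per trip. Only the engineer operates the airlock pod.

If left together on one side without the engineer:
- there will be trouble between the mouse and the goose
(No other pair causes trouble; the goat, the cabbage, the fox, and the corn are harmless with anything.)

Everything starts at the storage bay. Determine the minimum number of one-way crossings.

11

Counting alone: the engineer can take at most 1 across per trip to the lab module, so moving all 6 needs at least 6 loaded trips out, with a return between consecutive ones — at least 11 crossings.
The plan below uses exactly 11 crossings, so it is optimal:
1. Engineer goes to the lab module with the goose.  [the storage bay: the cabbage, the corn, the fox, the goat, the mouse | the lab module: the goose]
2. Engineer goes back to the storage bay alone.  [the storage bay: the cabbage, the corn, the fox, the goat, the mouse | the lab module: the goose]
3. Engineer goes to the lab module with the goat.  [the storage bay: the cabbage, the corn, the fox, the mouse | the lab module: the goat, the goose]
4. Engineer goes back to the storage bay alone.  [the storage bay: the cabbage, the corn, the fox, the mouse | the lab module: the goat, the goose]
5. Engineer goes to the lab module with the cabbage.  [the storage bay: the corn, the fox, the mouse | the lab module: the cabbage, the goat, the goose]
6. Engineer goes back to the storage bay alone.  [the storage bay: the corn, the fox, the mouse | the lab module: the cabbage, the goat, the goose]
7. Engineer goes to the lab module with the fox.  [the storage bay: the corn, the mouse | the lab module: the cabbage, the fox, the goat, the goose]
8. Engineer goes back to the storage bay alone.  [the storage bay: the corn, the mouse | the lab module: the cabbage, the fox, the goat, the goose]
9. Engineer goes to the lab module with the corn.  [the storage bay: the mouse | the lab module: the cabbage, the corn, the fox, the goat, the goose]
10. Engineer goes back to the storage bay alone.  [the storage bay: the mouse | the lab module: the cabbage, the corn, the fox, the goat, the goose]
11. Engineer goes to the lab module with the mouse.  [the storage bay: — | the lab module: the cabbage, the corn, the fox, the goat, the goose, the mouse]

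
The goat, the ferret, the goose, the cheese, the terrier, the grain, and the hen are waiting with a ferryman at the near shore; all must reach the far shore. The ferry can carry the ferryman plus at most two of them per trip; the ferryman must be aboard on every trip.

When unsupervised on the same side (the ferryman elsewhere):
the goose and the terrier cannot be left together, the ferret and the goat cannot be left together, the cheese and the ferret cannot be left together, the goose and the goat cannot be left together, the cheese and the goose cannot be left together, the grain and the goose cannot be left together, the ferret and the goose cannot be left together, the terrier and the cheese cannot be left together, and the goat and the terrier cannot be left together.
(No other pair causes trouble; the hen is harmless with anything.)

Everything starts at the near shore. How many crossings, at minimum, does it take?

impossible

Whatever the first load, the items left behind include a forbidden pair without the ferryman. No opening move is safe, so no plan exists.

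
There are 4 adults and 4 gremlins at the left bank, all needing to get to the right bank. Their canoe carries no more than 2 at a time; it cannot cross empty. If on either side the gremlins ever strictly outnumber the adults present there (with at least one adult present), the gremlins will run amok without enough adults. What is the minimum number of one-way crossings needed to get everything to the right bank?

impossible

Following every safe sequence of crossings from the start, the most of the 8 that can be at the right bank as the canoe arrives there on crossings 1, 3, 5 is 2, 3, 4 respectively; the best ever achieved is 4 of 8.
From crossing 7 on, no configuration arises that was not already reachable earlier: only 11 distinct safe configurations (who is on which side, and where the canoe is) can ever be reached, none of them has everyone across, and every continuation just revisits them. They are: 0 adults + 0 gremlins across (canoe back at the start); 0 adults + 1 gremlin across (canoe there); 0 adults + 1 gremlin across (canoe back at the start); 0 adults + 2 gremlins across (canoe there); 0 adults + 2 gremlins across (canoe back at the start); 0 adults + 3 gremlins across (canoe there); 0 adults + 3 gremlins across (canoe back at the start); 0 adults + 4 gremlins across (canoe there); 1 adult + 1 gremlin across (canoe there); 1 adult + 1 gremlin across (canoe back at the start); 2 adults + 2 gremlins across (canoe there). So no valid plan exists.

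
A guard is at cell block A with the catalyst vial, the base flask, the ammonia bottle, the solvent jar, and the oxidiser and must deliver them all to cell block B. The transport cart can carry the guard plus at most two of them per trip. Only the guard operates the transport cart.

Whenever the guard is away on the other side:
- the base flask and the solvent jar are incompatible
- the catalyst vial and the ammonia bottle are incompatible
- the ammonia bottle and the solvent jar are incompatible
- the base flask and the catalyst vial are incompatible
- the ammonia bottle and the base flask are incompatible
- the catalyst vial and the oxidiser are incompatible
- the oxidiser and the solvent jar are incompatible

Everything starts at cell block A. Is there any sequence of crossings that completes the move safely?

No

Whatever the first load, the items left behind include a forbidden pair without the guard. No opening move is safe, so no plan exists.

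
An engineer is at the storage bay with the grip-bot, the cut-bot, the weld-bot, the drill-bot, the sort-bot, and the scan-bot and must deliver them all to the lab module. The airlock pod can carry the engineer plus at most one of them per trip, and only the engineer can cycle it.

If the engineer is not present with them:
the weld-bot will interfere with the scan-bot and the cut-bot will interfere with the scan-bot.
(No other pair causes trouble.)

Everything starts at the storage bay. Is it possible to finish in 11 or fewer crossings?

No

Counting alone: the engineer can take at most 1 across per trip to the lab module, so moving all 6 needs at least 6 loaded trips out, with a return between consecutive ones — at least 11 crossings.
The safety rule pushes this higher. Following every safe sequence of crossings, the most of the 6 that can be at the lab module as the airlock pod arrives there on crossing 11 is 5 — never all 6.
So the move cannot be finished within 11 crossings. (The shortest complete plan takes 13:)
1. Engineer goes to the lab module with the scan-bot.
2. Engineer goes back to the storage bay alone.
3. Engineer goes to the lab module with the grip-bot.
4. Engineer goes back to the storage bay alone.
5. Engineer goes to the lab module with the cut-bot.
6. Engineer goes back to the storage bay with the scan-bot.
7. Engineer goes to the lab module with the weld-bot.
8. Engineer goes back to the storage bay alone.
9. Engineer goes to the lab module with the drill-bot.
10. Engineer goes back to the storage bay alone.
11. Engineer goes to the lab module with the sort-bot.
12. Engineer goes back to the storage bay alone.
13. Engineer goes to the lab module with the scan-bot.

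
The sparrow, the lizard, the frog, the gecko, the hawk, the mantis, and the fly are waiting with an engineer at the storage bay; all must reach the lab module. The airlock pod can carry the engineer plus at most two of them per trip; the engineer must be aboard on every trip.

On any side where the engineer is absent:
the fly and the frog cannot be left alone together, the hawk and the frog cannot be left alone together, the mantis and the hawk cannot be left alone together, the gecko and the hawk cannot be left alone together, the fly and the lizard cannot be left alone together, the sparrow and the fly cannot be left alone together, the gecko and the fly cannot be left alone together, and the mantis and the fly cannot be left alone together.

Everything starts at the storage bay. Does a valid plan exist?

1. Engineer goes to the lab module with the fly and the hawk.
2. Engineer goes back to the storage bay alone.
3. Engineer goes to the lab module with the lizard and the sparrow.
4. Engineer goes back to the storage bay with the fly.
5. Engineer goes to the lab module with the fly and the frog.
6. Engineer goes back to the storage bay with the fly and the hawk.
7. Engineer goes to the lab module with the gecko and the mantis.
8. Engineer goes back to the storage bay alone.
9. Engineer goes to the lab module with the fly and the hawk.

Yes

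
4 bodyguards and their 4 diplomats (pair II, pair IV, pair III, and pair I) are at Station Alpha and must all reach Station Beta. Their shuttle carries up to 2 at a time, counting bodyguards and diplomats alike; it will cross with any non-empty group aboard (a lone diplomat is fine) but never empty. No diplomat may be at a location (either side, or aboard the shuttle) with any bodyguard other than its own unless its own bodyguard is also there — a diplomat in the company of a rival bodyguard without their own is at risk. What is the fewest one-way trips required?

impossible

Following every safe sequence of crossings from the start, the most of the 8 that can be at Station Beta as the shuttle arrives there on crossings 1, 3, 5 is 2, 3, 4 respectively; the best ever achieved is 4 of 8.
From crossing 7 on, no configuration arises that was not already reachable earlier: only 44 distinct safe configurations (who is on which side, and where the shuttle is) can ever be reached, none of them has everyone across, and every continuation just revisits them. So no valid plan exists.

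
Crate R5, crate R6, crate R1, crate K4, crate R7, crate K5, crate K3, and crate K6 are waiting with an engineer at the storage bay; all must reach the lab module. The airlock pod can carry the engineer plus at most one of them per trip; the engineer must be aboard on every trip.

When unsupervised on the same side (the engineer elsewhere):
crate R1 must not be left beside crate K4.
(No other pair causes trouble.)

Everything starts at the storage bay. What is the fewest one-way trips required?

Counting alone: the engineer can take at most 1 across per trip to the lab module, so moving all 8 needs at least 8 loaded trips out, with a return between consecutive ones — at least 15 crossings.
The plan below uses exactly 15 crossings, so it is optimal:
1. Engineer goes to the lab module with crate R1.  [the storage bay: crate K3, crate K4, crate K5, crate K6, crate R5, crate R6, crate R7 | the lab module: crate R1]
2. Engineer goes back to the storage bay alone.  [the storage bay: crate K3, crate K4, crate K5, crate K6, crate R5, crate R6, crate R7 | the lab module: crate R1]
3. Engineer goes to the lab module with crate R5.  [the storage bay: crate K3, crate K4, crate K5, crate K6, crate R6, crate R7 | the lab module: crate R1, crate R5]
4. Engineer goes back to the storage bay alone.  [the storage bay: crate K3, crate K4, crate K5, crate K6, crate R6, crate R7 | the lab module: crate R1, crate R5]
5. Engineer goes to the lab module with crate R6.  [the storage bay: crate K3, crate K4, crate K5, crate K6, crate R7 | the lab module: crate R1, crate R5, crate R6]
6. Engineer goes back to the storage bay alone.  [the storage bay: crate K3, crate K4, crate K5, crate K6, crate R7 | the lab module: crate R1, crate R5, crate R6]
7. Engineer goes to the lab module with crate R7.  [the storage bay: crate K3, crate K4, crate K5, crate K6 | the lab module: crate R1, crate R5, crate R6, crate R7]
8. Engineer goes back to the storage bay alone.  [the storage bay: crate K3, crate K4, crate K5, crate K6 | the lab module: crate R1, crate R5, crate R6, crate R7]
9. Engineer goes to the lab module with crate K5.  [the storage bay: crate K3, crate K4, crate K6 | the lab module: crate K5, crate R1, crate R5, crate R6, crate R7]
10. Engineer goes back to the storage bay alone.  [the storage bay: crate K3, crate K4, crate K6 | the lab module: crate K5, crate R1, crate R5, crate R6, crate R7]
11. Engineer goes to the lab module with crate K3.  [the storage bay: crate K4, crate K6 | the lab module: crate K3, crate K5, crate R1, crate R5, crate R6, crate R7]
12. Engineer goes back to the storage bay alone.  [the storage bay: crate K4, crate K6 | the lab module: crate K3, crate K5, crate R1, crate R5, crate R6, crate R7]
13. Engineer goes to the lab module with crate K6.  [the storage bay: crate K4 | the lab module: crate K3, crate K5, crate K6, crate R1, crate R5, crate R6, crate R7]
14. Engineer goes back to the storage bay alone.  [the storage bay: crate K4 | the lab module: crate K3, crate K5, crate K6, crate R1, crate R5, crate R6, crate R7]
15. Engineer goes to the lab module with crate K4.  [the storage bay: — | the lab module: crate K3, crate K4, crate K5, crate K6, crate R1, crate R5, crate R6, crate R7]

15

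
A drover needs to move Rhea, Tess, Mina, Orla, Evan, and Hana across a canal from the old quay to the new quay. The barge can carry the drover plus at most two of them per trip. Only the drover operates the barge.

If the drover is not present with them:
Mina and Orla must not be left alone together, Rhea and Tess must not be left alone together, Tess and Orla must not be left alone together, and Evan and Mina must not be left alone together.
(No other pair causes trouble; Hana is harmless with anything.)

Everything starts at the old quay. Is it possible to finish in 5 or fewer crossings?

Counting alone: the drover can take at most 2 across per trip to the new quay, so moving all 6 needs at least 3 loaded trips out, with a return between consecutive ones — at least 5 crossings.
The safety rule pushes this higher. Following every safe sequence of crossings, the most of the 6 that can be at the new quay as the barge arrives there on crossing 5 is 5 — never all 6.
So the move cannot be finished within 5 crossings. (The shortest complete plan takes 7:)
1. Drover goes to the new quay with Mina and Tess.  [the old quay: Evan, Hana, Orla, Rhea | the new quay: Mina, Tess]
2. Drover goes back to the old quay alone.  [the old quay: Evan, Hana, Orla, Rhea | the new quay: Mina, Tess]
3. Drover goes to the new quay with Orla and Rhea.  [the old quay: Evan, Hana | the new quay: Mina, Orla, Rhea, Tess]
4. Drover goes back to the old quay with Mina and Tess.  [the old quay: Evan, Hana, Mina, Tess | the new quay: Orla, Rhea]
5. Drover goes to the new quay with Evan and Hana.  [the old quay: Mina, Tess | the new quay: Evan, Hana, Orla, Rhea]
6. Drover goes back to the old quay alone.  [the old quay: Mina, Tess | the new quay: Evan, Hana, Orla, Rhea]
7. Drover goes to the new quay with Mina and Tess.  [the old quay: — | the new quay: Evan, Hana, Mina, Orla, Rhea, Tess]

No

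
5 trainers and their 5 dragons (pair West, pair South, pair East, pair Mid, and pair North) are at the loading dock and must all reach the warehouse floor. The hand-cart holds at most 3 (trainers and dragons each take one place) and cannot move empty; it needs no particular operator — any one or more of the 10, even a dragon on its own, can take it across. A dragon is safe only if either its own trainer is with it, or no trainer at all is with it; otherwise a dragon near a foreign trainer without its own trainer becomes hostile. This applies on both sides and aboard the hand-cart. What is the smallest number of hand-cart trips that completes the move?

11

Counting alone: each trip to the warehouse floor takes at most 3 across and each return brings at least 1 back, so after t trips out (and t−1 returns) at most 3t − (t−1) of the 10 are across; that first reaches 10 at t = 5, so at least 9 crossings are needed.
The safety rule pushes this higher. Following every safe sequence of crossings, the most of the 10 that can be at the warehouse floor as the hand-cart arrives there on crossing 9 is 9 — never all 10.
So no plan with fewer than 11 crossings exists, and this one achieves 11:
1. dragon West and trainer West cross → the warehouse floor.
2. trainer West crosses ← the loading dock.
3. dragon East, dragon Mid, and dragon South cross → the warehouse floor.
4. dragon West crosses ← the loading dock.
5. trainer East, trainer Mid, and trainer South cross → the warehouse floor.
6. dragon South and trainer South cross ← the loading dock.
7. trainer North, trainer South, and trainer West cross → the warehouse floor.
8. dragon East crosses ← the loading dock.
9. dragon South and dragon West cross → the warehouse floor.
10. dragon West crosses ← the loading dock.
11. dragon East, dragon North, and dragon West cross → the warehouse floor.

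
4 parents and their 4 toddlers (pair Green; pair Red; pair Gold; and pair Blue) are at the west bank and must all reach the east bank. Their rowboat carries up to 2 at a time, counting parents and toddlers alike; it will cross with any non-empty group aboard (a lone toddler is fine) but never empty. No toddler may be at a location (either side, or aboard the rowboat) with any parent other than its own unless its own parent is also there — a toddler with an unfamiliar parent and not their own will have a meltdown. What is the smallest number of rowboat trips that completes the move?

Following every safe sequence of crossings from the start, the most of the 8 that can be at the east bank as the rowboat arrives there on crossings 1, 3, 5 is 2, 3, 4 respectively; the best ever achieved is 4 of 8.
From crossing 7 on, no configuration arises that was not already reachable earlier: only 44 distinct safe configurations (who is on which side, and where the rowboat is) can ever be reached, none of them has everyone across, and every continuation just revisits them. So no valid plan exists.

impossible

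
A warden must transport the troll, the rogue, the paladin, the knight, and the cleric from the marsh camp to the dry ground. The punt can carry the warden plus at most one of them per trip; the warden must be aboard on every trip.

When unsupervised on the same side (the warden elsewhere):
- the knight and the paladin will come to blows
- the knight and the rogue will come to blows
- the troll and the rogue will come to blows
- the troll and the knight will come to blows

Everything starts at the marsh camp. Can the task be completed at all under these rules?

Whatever the first load, the items left behind include a forbidden pair without the warden. No opening move is safe, so no plan exists.

No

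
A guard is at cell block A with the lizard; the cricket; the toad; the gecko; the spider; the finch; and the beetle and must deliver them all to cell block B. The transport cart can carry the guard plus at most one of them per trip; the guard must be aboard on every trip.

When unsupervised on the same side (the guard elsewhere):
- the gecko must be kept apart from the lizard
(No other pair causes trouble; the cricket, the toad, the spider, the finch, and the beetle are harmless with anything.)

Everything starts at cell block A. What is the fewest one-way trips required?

13

Counting alone: the guard can take at most 1 across per trip to cell block B, so moving all 7 needs at least 7 loaded trips out, with a return between consecutive ones — at least 13 crossings.
The plan below uses exactly 13 crossings, so it is optimal:
1. Guard goes to cell block B with the lizard.  [cell block A: the beetle, the cricket, the finch, the gecko, the spider, the toad | cell block B: the lizard]
2. Guard goes back to cell block A alone.  [cell block A: the beetle, the cricket, the finch, the gecko, the spider, the toad | cell block B: the lizard]
3. Guard goes to cell block B with the cricket.  [cell block A: the beetle, the finch, the gecko, the spider, the toad | cell block B: the cricket, the lizard]
4. Guard goes back to cell block A alone.  [cell block A: the beetle, the finch, the gecko, the spider, the toad | cell block B: the cricket, the lizard]
5. Guard goes to cell block B with the toad.  [cell block A: the beetle, the finch, the gecko, the spider | cell block B: the cricket, the lizard, the toad]
6. Guard goes back to cell block A alone.  [cell block A: the beetle, the finch, the gecko, the spider | cell block B: the cricket, the lizard, the toad]
7. Guard goes to cell block B with the spider.  [cell block A: the beetle, the finch, the gecko | cell block B: the cricket, the lizard, the spider, the toad]
8. Guard goes back to cell block A alone.  [cell block A: the beetle, the finch, the gecko | cell block B: the cricket, the lizard, the spider, the toad]
9. Guard goes to cell block B with the finch.  [cell block A: the beetle, the gecko | cell block B: the cricket, the finch, the lizard, the spider, the toad]
10. Guard goes back to cell block A alone.  [cell block A: the beetle, the gecko | cell block B: the cricket, the finch, the lizard, the spider, the toad]
11. Guard goes to cell block B with the beetle.  [cell block A: the gecko | cell block B: the beetle, the cricket, the finch, the lizard, the spider, the toad]
12. Guard goes back to cell block A alone.  [cell block A: the gecko | cell block B: the beetle, the cricket, the finch, the lizard, the spider, the toad]
13. Guard goes to cell block B with the gecko.  [cell block A: — | cell block B: the beetle, the cricket, the finch, the gecko, the lizard, the spider, the toad]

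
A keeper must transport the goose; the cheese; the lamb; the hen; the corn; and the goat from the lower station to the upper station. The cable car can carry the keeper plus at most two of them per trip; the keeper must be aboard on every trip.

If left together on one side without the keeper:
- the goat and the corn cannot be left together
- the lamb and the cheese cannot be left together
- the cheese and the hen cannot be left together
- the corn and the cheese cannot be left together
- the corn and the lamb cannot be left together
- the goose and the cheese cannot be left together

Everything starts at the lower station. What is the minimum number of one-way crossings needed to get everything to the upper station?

9

Counting alone: the keeper can take at most 2 across per trip to the upper station, so moving all 6 needs at least 3 loaded trips out, with a return between consecutive ones — at least 5 crossings.
The safety rule pushes this higher. Following every safe sequence of crossings, the most of the 6 that can be at the upper station as the cable car arrives there on crossings 5, 7 is 4, 5 respectively — never all 6.
So no plan with fewer than 9 crossings exists, and this one achieves 9:
1. Keeper goes to the upper station with the cheese and the corn.
2. Keeper goes back to the lower station with the cheese.
3. Keeper goes to the upper station with the cheese and the goose.
4. Keeper goes back to the lower station with the cheese.
5. Keeper goes to the upper station with the cheese and the hen.
6. Keeper goes back to the lower station with the cheese.
7. Keeper goes to the upper station with the goat and the lamb.
8. Keeper goes back to the lower station with the corn.
9. Keeper goes to the upper station with the cheese and the corn.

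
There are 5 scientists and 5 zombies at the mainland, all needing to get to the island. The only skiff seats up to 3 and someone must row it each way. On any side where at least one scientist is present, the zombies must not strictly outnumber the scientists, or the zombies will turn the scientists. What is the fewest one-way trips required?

11

Counting alone: each trip to the island takes at most 3 across and each return brings at least 1 back, so after t trips out (and t−1 returns) at most 3t − (t−1) of the 10 are across; that first reaches 10 at t = 5, so at least 9 crossings are needed.
The safety rule pushes this higher. Following every safe sequence of crossings, the most of the 10 that can be at the island as the skiff arrives there on crossing 9 is 9 — never all 10.
So no plan with fewer than 11 crossings exists, and this one achieves 11:
1. 2 zombies → the island.  (the mainland: 5S 3Z; the island: 0S 2Z)
2. 1 zombie ← the mainland.  (the mainland: 5S 4Z; the island: 0S 1Z)
3. 3 zombies → the island.  (the mainland: 5S 1Z; the island: 0S 4Z)
4. 1 zombie ← the mainland.  (the mainland: 5S 2Z; the island: 0S 3Z)
5. 3 scientists → the island.  (the mainland: 2S 2Z; the island: 3S 3Z)
6. 1 scientist and 1 zombie ← the mainland.  (the mainland: 3S 3Z; the island: 2S 2Z)
7. 3 scientists → the island.  (the mainland: 0S 3Z; the island: 5S 2Z)
8. 1 zombie ← the mainland.  (the mainland: 0S 4Z; the island: 5S 1Z)
9. 2 zombies → the island.  (the mainland: 0S 2Z; the island: 5S 3Z)
10. 1 zombie ← the mainland.  (the mainland: 0S 3Z; the island: 5S 2Z)
11. 3 zombies → the island.  (the mainland: 0S 0Z; the island: 5S 5Z)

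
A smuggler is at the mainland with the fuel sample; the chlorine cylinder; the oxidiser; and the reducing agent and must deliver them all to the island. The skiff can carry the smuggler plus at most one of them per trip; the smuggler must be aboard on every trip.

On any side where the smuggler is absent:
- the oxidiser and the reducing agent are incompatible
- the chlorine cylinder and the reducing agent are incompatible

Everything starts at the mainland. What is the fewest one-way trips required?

9

Counting alone: the smuggler can take at most 1 across per trip to the island, so moving all 4 needs at least 4 loaded trips out, with a return between consecutive ones — at least 7 crossings.
The safety rule pushes this higher. Following every safe sequence of crossings, the most of the 4 that can be at the island as the skiff arrives there on crossing 7 is 3 — never all 4.
So no plan with fewer than 9 crossings exists, and this one achieves 9:
1. Smuggler goes to the island with the reducing agent.  [the mainland: the chlorine cylinder, the fuel sample, the oxidiser | the island: the reducing agent]
2. Smuggler goes back to the mainland alone.  [the mainland: the chlorine cylinder, the fuel sample, the oxidiser | the island: the reducing agent]
3. Smuggler goes to the island with the fuel sample.  [the mainland: the chlorine cylinder, the oxidiser | the island: the fuel sample, the reducing agent]
4. Smuggler goes back to the mainland alone.  [the mainland: the chlorine cylinder, the oxidiser | the island: the fuel sample, the reducing agent]
5. Smuggler goes to the island with the chlorine cylinder.  [the mainland: the oxidiser | the island: the chlorine cylinder, the fuel sample, the reducing agent]
6. Smuggler goes back to the mainland with the reducing agent.  [the mainland: the oxidiser, the reducing agent | the island: the chlorine cylinder, the fuel sample]
7. Smuggler goes to the island with the oxidiser.  [the mainland: the reducing agent | the island: the chlorine cylinder, the fuel sample, the oxidiser]
8. Smuggler goes back to the mainland alone.  [the mainland: the reducing agent | the island: the chlorine cylinder, the fuel sample, the oxidiser]
9. Smuggler goes to the island with the reducing agent.  [the mainland: — | the island: the chlorine cylinder, the fuel sample, the oxidiser, the reducing agent]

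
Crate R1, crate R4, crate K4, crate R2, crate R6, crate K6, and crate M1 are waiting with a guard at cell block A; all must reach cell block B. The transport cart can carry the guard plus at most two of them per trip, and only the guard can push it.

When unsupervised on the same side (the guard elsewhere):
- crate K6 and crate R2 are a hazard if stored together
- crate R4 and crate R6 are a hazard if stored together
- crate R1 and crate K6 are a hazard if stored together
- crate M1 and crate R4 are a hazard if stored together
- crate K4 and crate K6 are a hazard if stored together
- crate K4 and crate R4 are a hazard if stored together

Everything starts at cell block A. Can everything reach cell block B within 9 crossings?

Yes — this plan uses 9 crossings (≤ 9):
1. Guard goes to cell block B with crate K6 and crate R4.  [cell block A: crate K4, crate M1, crate R1, crate R2, crate R6 | cell block B: crate K6, crate R4]
2. Guard goes back to cell block A alone.  [cell block A: crate K4, crate M1, crate R1, crate R2, crate R6 | cell block B: crate K6, crate R4]
3. Guard goes to cell block B with crate R1.  [cell block A: crate K4, crate M1, crate R2, crate R6 | cell block B: crate K6, crate R1, crate R4]
4. Guard goes back to cell block A with crate K6.  [cell block A: crate K4, crate K6, crate M1, crate R2, crate R6 | cell block B: crate R1, crate R4]
5. Guard goes to cell block B with crate K4 and crate R2.  [cell block A: crate K6, crate M1, crate R6 | cell block B: crate K4, crate R1, crate R2, crate R4]
6. Guard goes back to cell block A with crate R4.  [cell block A: crate K6, crate M1, crate R4, crate R6 | cell block B: crate K4, crate R1, crate R2]
7. Guard goes to cell block B with crate M1 and crate R6.  [cell block A: crate K6, crate R4 | cell block B: crate K4, crate M1, crate R1, crate R2, crate R6]
8. Guard goes back to cell block A alone.  [cell block A: crate K6, crate R4 | cell block B: crate K4, crate M1, crate R1, crate R2, crate R6]
9. Guard goes to cell block B with crate K6 and crate R4.  [cell block A: — | cell block B: crate K4, crate K6, crate M1, crate R1, crate R2, crate R4, crate R6]

Yes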